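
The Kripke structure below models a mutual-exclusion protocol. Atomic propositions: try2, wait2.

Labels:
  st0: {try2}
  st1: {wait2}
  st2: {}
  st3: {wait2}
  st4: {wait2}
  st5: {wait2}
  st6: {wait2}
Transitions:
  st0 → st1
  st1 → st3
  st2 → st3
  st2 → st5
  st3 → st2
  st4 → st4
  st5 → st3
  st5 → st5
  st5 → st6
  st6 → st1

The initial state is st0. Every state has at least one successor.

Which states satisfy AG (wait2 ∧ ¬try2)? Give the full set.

States satisfying wait2 ∧ ¬try2: {st1, st3, st4, st5, st6}.
States satisfying AG (wait2 ∧ ¬try2): {st4}.

{st4}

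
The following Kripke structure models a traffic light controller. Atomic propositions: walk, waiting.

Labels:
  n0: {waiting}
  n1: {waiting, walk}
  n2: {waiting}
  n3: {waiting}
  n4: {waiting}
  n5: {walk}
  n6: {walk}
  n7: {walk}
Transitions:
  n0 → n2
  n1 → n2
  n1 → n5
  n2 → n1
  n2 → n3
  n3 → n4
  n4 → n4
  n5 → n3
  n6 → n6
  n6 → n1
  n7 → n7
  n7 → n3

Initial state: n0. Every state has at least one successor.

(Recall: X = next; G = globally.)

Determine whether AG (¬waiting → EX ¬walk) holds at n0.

States satisfying ¬waiting → EX ¬walk: {n0, n1, n2, n3, n4, n5, n7}.
States satisfying AG (¬waiting → EX ¬walk): {n0, n1, n2, n3, n4, n5, n7}.
Every state reachable from n0 satisfies ¬waiting → EX ¬walk.
n0 ∈ Sat(AG (¬waiting → EX ¬walk)).

Satisfied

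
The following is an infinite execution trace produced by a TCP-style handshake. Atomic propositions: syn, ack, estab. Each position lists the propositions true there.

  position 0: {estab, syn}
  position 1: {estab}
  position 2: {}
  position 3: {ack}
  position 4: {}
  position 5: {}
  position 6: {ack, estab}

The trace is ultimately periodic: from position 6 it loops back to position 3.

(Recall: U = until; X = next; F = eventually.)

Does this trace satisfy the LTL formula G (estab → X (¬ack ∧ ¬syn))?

estab → X (¬ack ∧ ¬syn) must hold at every position from 0 onward. It fails at position 6, so G (estab → X (¬ack ∧ ¬syn)) is false.
Positions where estab holds: 0, 1, 6.
Check X (¬ack ∧ ¬syn) at each: 0→ok, 1→ok, 6→fails.

Does not hold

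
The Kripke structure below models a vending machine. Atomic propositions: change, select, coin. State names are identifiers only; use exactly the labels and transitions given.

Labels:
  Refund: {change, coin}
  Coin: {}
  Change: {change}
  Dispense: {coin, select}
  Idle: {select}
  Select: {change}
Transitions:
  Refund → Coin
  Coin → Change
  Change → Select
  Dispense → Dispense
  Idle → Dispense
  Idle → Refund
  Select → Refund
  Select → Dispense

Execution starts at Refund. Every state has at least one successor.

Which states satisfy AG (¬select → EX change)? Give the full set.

{Dispense}

States satisfying ¬select → EX change: {Coin, Change, Dispense, Idle, Select}.
States satisfying AG (¬select → EX change): {Dispense}.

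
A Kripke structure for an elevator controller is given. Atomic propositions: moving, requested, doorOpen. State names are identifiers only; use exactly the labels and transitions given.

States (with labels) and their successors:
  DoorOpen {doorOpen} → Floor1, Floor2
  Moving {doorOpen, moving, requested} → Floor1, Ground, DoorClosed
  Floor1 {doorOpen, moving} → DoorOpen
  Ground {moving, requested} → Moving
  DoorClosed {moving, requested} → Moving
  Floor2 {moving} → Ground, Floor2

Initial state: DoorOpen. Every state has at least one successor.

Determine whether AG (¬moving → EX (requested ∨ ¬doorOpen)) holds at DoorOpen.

States satisfying ¬moving → EX (requested ∨ ¬doorOpen): {DoorOpen, Moving, Floor1, Ground, DoorClosed, Floor2}.
States satisfying AG (¬moving → EX (requested ∨ ¬doorOpen)): {DoorOpen, Moving, Floor1, Ground, DoorClosed, Floor2}.
Every state reachable from DoorOpen satisfies ¬moving → EX (requested ∨ ¬doorOpen).
DoorOpen ∈ Sat(AG (¬moving → EX (requested ∨ ¬doorOpen))).

Satisfied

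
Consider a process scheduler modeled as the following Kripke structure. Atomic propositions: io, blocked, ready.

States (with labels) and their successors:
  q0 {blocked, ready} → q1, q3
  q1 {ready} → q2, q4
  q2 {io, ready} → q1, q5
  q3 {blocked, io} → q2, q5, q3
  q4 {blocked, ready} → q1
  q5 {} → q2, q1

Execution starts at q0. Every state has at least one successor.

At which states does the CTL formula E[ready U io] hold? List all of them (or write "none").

States satisfying ready: {q0, q1, q2, q4}.
States satisfying io: {q2, q3}.
States satisfying E[ready U io]: {q0, q1, q2, q3, q4}.

{q0, q1, q2, q3, q4}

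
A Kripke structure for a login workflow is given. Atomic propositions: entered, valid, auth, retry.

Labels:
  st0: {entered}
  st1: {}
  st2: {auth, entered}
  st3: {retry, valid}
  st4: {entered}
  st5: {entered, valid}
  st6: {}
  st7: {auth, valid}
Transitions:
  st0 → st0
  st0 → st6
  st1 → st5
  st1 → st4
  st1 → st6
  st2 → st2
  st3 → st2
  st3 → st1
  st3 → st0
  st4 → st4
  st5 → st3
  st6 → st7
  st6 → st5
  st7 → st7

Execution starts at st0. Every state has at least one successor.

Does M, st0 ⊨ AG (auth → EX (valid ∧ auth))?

States satisfying auth → EX (valid ∧ auth): {st0, st1, st3, st4, st5, st6, st7}.
States satisfying AG (auth → EX (valid ∧ auth)): {st4, st7}.
st2 is reachable from st0 and violates auth → EX (valid ∧ auth), so AG fails at st0.
st0 ∉ Sat(AG (auth → EX (valid ∧ auth))).

Does not hold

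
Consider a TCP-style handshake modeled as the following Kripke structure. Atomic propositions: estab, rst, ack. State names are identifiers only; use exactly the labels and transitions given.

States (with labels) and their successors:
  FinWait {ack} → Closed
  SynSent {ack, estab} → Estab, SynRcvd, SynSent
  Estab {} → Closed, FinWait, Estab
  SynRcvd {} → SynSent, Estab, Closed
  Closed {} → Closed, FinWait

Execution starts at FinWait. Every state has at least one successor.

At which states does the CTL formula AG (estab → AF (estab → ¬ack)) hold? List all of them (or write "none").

{FinWait, Estab, Closed}

States satisfying estab → AF (estab → ¬ack): {FinWait, Estab, SynRcvd, Closed}.
States satisfying AG (estab → AF (estab → ¬ack)): {FinWait, Estab, Closed}.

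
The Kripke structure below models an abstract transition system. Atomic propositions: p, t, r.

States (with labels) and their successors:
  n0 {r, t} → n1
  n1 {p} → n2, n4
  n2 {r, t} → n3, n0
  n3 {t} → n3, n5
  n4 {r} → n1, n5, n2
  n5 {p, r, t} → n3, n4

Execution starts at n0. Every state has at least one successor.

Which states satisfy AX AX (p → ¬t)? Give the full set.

States satisfying AX (p → ¬t): {n0, n1, n2, n5}.
States satisfying AX AX (p → ¬t): {n0, n4}.

{n0, n4}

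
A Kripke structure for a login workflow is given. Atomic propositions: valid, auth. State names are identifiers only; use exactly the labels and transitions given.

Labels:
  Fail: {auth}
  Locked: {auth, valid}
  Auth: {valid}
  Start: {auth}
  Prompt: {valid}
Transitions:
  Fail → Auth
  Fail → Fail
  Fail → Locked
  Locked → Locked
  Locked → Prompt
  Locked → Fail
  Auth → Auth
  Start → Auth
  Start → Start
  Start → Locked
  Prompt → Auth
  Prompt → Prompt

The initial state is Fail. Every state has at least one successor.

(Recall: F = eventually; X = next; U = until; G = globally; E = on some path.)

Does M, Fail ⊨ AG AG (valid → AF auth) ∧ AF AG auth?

Does not hold

States satisfying AG (valid → AF auth): ∅.
States satisfying AG AG (valid → AF auth): ∅.
States satisfying AG auth: ∅.
States satisfying AF AG auth: ∅.
States satisfying AG AG (valid → AF auth) ∧ AF AG auth: ∅.
Fail ∉ Sat(AG AG (valid → AF auth) ∧ AF AG auth).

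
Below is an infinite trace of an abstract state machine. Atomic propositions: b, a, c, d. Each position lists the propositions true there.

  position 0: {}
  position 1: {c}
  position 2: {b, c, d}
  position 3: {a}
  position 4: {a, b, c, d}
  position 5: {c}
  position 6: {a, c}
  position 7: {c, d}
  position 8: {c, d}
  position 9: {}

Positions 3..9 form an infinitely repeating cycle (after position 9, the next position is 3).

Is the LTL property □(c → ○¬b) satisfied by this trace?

c → ○¬b must hold at every position from 0 onward. It fails at position 1, so □(c → ○¬b) is false.
Positions where c holds: 1, 2, 4, 5, 6, 7, 8.
Check ○¬b at each: 1→fails, 2→ok, 4→ok, 5→ok, 6→ok, 7→ok, 8→ok.

Does not hold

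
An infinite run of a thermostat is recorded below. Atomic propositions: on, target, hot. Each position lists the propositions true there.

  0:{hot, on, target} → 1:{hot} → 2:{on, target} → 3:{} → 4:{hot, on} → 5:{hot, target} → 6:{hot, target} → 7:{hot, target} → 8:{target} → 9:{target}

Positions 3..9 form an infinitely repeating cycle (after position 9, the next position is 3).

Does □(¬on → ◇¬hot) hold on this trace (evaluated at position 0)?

¬on → ◇¬hot holds at every position 0..9, and those are all positions ever visited, so □(¬on → ◇¬hot) holds.
Positions where ¬on holds: 1, 3, 5, 6, 7, 8, 9.
Check ◇¬hot at each: 1→ok, 3→ok, 5→ok, 6→ok, 7→ok, 8→ok, 9→ok.

Yes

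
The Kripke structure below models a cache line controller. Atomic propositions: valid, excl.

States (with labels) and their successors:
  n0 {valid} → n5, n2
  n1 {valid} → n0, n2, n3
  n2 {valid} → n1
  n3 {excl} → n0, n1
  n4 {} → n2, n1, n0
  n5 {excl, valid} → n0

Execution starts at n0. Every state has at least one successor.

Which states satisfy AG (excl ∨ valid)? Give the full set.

States satisfying excl ∨ valid: {n0, n1, n2, n3, n5}.
States satisfying AG (excl ∨ valid): {n0, n1, n2, n3, n5}.

{n0, n1, n2, n3, n5}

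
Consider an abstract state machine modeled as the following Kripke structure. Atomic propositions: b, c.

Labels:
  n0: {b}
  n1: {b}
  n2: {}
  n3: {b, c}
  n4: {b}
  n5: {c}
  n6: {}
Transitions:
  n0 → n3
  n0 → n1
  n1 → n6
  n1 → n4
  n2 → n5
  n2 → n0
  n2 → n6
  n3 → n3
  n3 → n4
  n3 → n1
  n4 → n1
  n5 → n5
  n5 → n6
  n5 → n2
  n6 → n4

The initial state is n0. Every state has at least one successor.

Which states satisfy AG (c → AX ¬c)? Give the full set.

States satisfying c → AX ¬c: {n0, n1, n2, n4, n6}.
States satisfying AG (c → AX ¬c): {n1, n4, n6}.

{n1, n4, n6}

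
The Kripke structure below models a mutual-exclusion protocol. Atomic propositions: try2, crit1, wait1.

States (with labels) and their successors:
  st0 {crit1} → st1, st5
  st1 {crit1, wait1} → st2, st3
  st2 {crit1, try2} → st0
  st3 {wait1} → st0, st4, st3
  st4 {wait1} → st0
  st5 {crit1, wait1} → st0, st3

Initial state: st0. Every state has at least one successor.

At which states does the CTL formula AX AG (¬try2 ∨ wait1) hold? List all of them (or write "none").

States satisfying AG (¬try2 ∨ wait1): ∅.
States satisfying AX AG (¬try2 ∨ wait1): ∅.

none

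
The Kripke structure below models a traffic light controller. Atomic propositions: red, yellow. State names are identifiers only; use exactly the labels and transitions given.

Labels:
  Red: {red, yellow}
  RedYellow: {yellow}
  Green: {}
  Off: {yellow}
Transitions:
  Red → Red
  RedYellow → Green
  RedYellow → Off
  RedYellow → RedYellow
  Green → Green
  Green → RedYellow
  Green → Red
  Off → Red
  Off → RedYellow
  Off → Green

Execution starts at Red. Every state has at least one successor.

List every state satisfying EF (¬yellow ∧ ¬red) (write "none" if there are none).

{RedYellow, Green, Off}

States satisfying ¬yellow ∧ ¬red: {Green}.
States satisfying EF (¬yellow ∧ ¬red): {RedYellow, Green, Off}.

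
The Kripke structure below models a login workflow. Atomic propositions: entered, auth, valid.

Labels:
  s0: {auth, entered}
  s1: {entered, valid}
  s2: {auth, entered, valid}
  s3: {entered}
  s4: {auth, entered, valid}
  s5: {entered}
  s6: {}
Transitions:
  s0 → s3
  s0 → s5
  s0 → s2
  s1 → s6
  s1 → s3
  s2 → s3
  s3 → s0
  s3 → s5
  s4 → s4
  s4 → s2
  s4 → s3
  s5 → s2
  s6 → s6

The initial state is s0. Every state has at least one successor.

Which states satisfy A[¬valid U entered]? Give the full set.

{s0, s1, s2, s3, s4, s5}

States satisfying ¬valid: {s0, s3, s5, s6}.
States satisfying entered: {s0, s1, s2, s3, s4, s5}.
States satisfying A[¬valid U entered]: {s0, s1, s2, s3, s4, s5}.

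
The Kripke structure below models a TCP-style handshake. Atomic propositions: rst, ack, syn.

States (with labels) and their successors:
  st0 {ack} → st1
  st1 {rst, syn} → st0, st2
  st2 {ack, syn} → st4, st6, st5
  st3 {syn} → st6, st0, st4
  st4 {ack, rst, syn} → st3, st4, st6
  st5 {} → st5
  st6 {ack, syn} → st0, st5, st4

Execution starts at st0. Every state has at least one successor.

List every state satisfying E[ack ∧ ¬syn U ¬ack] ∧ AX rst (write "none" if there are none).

{st0}

States satisfying ack ∧ ¬syn: {st0}.
States satisfying ¬ack: {st1, st3, st5}.
States satisfying E[ack ∧ ¬syn U ¬ack]: {st0, st1, st3, st5}.
States satisfying rst: {st1, st4}.
States satisfying AX rst: {st0}.
States satisfying E[ack ∧ ¬syn U ¬ack] ∧ AX rst: {st0}.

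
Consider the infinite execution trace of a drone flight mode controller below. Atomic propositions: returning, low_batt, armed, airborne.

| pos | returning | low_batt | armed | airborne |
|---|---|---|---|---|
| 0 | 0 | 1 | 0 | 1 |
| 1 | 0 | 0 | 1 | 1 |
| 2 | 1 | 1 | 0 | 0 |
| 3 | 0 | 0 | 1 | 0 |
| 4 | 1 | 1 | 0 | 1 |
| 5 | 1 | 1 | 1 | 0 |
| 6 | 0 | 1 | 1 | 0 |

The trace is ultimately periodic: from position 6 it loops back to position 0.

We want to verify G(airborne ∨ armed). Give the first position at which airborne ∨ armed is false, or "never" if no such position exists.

2

Check airborne ∨ armed at each position in order: 0 ✓, 1 ✓.
At position 2 the labels are {low_batt, returning}, so airborne ∨ armed is false there. This is the first violation.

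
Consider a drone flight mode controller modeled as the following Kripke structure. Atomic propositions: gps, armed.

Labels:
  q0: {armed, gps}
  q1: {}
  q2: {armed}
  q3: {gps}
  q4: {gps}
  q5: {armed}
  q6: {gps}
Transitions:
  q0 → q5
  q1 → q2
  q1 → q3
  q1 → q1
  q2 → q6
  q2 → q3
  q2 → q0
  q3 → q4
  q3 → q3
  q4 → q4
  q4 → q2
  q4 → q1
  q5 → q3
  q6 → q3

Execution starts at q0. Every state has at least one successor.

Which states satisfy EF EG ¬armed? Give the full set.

States satisfying EG ¬armed: {q1, q3, q4, q6}.
States satisfying EF EG ¬armed: {q0, q1, q2, q3, q4, q5, q6}.

{q0, q1, q2, q3, q4, q5, q6}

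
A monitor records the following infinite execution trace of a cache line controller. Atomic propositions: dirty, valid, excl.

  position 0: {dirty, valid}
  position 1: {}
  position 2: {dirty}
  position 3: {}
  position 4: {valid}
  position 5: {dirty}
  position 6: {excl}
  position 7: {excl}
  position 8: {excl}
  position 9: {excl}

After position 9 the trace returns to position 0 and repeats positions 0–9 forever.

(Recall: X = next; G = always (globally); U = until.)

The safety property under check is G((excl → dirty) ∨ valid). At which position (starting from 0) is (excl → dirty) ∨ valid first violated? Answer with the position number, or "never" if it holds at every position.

6

Check (excl → dirty) ∨ valid at each position in order: 0 ✓, 1 ✓, 2 ✓, 3 ✓, 4 ✓, 5 ✓.
At position 6 the labels are {excl}, so (excl → dirty) ∨ valid is false there. This is the first violation.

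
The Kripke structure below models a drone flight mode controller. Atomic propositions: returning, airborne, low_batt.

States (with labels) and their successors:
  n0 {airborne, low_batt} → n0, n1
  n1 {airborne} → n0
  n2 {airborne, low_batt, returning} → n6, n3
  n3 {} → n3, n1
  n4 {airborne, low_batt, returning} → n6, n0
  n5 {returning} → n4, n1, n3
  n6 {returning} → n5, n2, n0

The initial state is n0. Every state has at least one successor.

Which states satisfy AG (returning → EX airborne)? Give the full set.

States satisfying returning → EX airborne: {n0, n1, n3, n4, n5, n6}.
States satisfying AG (returning → EX airborne): {n0, n1, n3}.

{n0, n1, n3}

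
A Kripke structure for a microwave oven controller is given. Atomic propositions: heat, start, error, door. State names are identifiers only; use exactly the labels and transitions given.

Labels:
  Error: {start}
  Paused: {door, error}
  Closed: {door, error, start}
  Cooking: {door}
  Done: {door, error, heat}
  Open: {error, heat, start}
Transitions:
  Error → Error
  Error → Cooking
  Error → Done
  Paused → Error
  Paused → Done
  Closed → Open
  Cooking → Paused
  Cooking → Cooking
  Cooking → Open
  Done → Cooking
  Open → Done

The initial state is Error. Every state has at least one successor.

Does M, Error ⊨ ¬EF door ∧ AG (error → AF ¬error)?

States satisfying door: {Paused, Closed, Cooking, Done}.
States satisfying EF door: {Error, Paused, Closed, Cooking, Done, Open}.
States satisfying ¬EF door: ∅.
States satisfying error → AF ¬error: {Error, Paused, Closed, Cooking, Done, Open}.
States satisfying AG (error → AF ¬error): {Error, Paused, Closed, Cooking, Done, Open}.
States satisfying ¬EF door ∧ AG (error → AF ¬error): ∅.
Error ∉ Sat(¬EF door ∧ AG (error → AF ¬error)).

No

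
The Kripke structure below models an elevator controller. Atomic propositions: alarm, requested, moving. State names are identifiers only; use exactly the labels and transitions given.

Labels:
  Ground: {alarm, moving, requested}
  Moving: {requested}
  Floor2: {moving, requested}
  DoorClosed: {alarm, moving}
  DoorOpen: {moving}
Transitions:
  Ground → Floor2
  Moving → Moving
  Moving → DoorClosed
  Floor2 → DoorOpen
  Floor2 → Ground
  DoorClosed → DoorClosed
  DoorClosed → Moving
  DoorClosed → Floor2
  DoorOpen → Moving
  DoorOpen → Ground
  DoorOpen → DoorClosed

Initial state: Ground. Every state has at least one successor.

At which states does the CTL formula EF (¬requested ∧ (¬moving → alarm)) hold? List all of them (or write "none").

{Ground, Moving, Floor2, DoorClosed, DoorOpen}

States satisfying ¬requested ∧ (¬moving → alarm): {DoorClosed, DoorOpen}.
States satisfying EF (¬requested ∧ (¬moving → alarm)): {Ground, Moving, Floor2, DoorClosed, DoorOpen}.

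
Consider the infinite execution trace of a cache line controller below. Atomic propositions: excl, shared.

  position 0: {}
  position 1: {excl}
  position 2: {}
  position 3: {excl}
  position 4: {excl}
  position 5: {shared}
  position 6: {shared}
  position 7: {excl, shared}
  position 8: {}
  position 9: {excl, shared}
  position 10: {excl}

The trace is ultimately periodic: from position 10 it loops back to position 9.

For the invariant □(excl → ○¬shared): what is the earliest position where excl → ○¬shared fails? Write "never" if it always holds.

Check excl → ○¬shared at each position in order: 0 ✓, 1 ✓, 2 ✓, 3 ✓.
At position 4 the labels are {excl} and the next position 5 has {shared}, so excl → ○¬shared is false there. This is the first violation.

4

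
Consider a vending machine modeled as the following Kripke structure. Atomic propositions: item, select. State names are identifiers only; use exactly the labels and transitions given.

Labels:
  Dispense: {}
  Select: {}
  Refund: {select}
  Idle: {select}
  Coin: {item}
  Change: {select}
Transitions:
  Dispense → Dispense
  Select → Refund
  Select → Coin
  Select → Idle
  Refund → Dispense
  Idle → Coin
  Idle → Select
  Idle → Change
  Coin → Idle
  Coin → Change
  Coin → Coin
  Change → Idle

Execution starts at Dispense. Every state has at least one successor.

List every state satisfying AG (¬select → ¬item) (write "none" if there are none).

States satisfying ¬select → ¬item: {Dispense, Select, Refund, Idle, Change}.
States satisfying AG (¬select → ¬item): {Dispense, Refund}.

{Dispense, Refund}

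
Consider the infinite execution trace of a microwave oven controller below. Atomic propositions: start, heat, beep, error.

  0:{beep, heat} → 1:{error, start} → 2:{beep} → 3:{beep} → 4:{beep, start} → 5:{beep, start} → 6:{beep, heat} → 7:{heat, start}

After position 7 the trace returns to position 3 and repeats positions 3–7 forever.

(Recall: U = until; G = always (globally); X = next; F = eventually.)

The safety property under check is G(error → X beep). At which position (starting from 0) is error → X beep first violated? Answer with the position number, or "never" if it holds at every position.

never

error → X beep holds at every position 0..7, and those are all the positions the trace ever visits, so the invariant G(error → X beep) is never violated.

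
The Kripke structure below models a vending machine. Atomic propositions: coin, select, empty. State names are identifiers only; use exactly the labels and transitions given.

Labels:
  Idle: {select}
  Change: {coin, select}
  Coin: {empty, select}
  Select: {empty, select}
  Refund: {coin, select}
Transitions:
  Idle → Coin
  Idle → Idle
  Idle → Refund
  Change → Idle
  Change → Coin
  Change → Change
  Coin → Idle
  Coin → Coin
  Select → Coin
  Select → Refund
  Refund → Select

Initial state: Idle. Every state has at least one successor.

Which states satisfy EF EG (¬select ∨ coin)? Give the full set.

{Change}

States satisfying EG (¬select ∨ coin): {Change}.
States satisfying EF EG (¬select ∨ coin): {Change}.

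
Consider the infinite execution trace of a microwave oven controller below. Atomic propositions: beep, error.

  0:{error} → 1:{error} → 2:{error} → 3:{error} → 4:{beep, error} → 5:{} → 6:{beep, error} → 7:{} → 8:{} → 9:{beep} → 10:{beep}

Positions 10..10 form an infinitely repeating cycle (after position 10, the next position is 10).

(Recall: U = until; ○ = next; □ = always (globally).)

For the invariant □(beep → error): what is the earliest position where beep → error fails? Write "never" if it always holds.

Check beep → error at each position in order: 0 ✓, 1 ✓, 2 ✓, 3 ✓, 4 ✓, 5 ✓, 6 ✓, 7 ✓, 8 ✓.
At position 9 the labels are {beep}, so beep → error is false there. This is the first violation.

9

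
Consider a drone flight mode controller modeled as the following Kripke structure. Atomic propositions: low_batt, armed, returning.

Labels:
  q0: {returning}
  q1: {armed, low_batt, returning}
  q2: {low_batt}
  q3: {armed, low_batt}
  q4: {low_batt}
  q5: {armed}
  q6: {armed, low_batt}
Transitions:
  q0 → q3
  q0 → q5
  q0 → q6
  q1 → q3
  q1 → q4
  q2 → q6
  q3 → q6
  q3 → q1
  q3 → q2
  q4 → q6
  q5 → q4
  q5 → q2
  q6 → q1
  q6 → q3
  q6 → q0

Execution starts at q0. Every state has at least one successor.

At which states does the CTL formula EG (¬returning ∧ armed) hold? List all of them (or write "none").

{q3, q6}

States satisfying ¬returning ∧ armed: {q3, q5, q6}.
States satisfying EG (¬returning ∧ armed): {q3, q6}.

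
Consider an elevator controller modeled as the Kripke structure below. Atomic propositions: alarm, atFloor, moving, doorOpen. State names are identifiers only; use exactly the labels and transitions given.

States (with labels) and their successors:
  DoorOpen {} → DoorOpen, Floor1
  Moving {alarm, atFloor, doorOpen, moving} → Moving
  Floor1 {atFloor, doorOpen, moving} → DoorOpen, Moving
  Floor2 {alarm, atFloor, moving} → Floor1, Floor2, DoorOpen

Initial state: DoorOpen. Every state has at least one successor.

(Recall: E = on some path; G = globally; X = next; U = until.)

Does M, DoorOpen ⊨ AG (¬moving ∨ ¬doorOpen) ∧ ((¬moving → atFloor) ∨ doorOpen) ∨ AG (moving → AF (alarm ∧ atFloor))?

States satisfying ¬moving ∨ ¬doorOpen: {DoorOpen, Floor2}.
States satisfying AG (¬moving ∨ ¬doorOpen): ∅.
States satisfying ¬moving: {DoorOpen}.
States satisfying ¬moving → atFloor: {Moving, Floor1, Floor2}.
States satisfying (¬moving → atFloor) ∨ doorOpen: {Moving, Floor1, Floor2}.
States satisfying moving → AF (alarm ∧ atFloor): {DoorOpen, Moving, Floor2}.
States satisfying AG (moving → AF (alarm ∧ atFloor)): {Moving}.
States satisfying AG (¬moving ∨ ¬doorOpen) ∧ ((¬moving → atFloor) ∨ doorOpen) ∨ AG (moving → AF (alarm ∧ atFloor)): {Moving}.
DoorOpen ∉ Sat(AG (¬moving ∨ ¬doorOpen) ∧ ((¬moving → atFloor) ∨ doorOpen) ∨ AG (moving → AF (alarm ∧ atFloor))).

No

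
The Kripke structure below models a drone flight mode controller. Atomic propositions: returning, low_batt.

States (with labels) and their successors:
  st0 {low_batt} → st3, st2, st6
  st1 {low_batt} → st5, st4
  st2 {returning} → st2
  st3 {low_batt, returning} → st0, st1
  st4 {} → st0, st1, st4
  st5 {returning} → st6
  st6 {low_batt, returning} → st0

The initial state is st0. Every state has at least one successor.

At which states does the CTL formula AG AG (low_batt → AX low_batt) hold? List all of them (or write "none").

{st2}

States satisfying AG (low_batt → AX low_batt): {st2}.
States satisfying AG AG (low_batt → AX low_batt): {st2}.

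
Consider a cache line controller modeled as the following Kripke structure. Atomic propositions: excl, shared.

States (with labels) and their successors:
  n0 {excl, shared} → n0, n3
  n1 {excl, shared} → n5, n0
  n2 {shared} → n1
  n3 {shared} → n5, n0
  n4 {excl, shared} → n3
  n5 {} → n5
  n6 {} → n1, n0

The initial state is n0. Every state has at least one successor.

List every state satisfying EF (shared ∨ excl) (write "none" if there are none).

{n0, n1, n2, n3, n4, n6}

States satisfying shared ∨ excl: {n0, n1, n2, n3, n4}.
States satisfying EF (shared ∨ excl): {n0, n1, n2, n3, n4, n6}.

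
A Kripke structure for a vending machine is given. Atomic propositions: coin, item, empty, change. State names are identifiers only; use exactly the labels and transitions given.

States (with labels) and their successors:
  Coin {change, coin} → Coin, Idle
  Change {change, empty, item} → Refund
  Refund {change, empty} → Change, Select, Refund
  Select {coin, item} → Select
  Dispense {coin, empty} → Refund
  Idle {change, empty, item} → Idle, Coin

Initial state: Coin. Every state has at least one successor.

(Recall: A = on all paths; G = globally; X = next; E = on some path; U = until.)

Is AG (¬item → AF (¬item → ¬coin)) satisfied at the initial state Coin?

Violated

States satisfying ¬item → AF (¬item → ¬coin): {Change, Refund, Select, Dispense, Idle}.
States satisfying AG (¬item → AF (¬item → ¬coin)): {Change, Refund, Select, Dispense}.
Coin is reachable from Coin and violates ¬item → AF (¬item → ¬coin), so AG fails at Coin.
Coin ∉ Sat(AG (¬item → AF (¬item → ¬coin))).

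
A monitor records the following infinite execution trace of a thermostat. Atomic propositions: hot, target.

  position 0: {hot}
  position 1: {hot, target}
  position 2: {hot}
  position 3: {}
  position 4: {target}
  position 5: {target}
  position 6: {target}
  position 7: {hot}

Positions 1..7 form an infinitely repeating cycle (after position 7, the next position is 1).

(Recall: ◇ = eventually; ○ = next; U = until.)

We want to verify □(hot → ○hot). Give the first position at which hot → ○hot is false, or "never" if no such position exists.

Check hot → ○hot at each position in order: 0 ✓, 1 ✓.
At position 2 the labels are {hot} and the next position 3 has {}, so hot → ○hot is false there. This is the first violation.

2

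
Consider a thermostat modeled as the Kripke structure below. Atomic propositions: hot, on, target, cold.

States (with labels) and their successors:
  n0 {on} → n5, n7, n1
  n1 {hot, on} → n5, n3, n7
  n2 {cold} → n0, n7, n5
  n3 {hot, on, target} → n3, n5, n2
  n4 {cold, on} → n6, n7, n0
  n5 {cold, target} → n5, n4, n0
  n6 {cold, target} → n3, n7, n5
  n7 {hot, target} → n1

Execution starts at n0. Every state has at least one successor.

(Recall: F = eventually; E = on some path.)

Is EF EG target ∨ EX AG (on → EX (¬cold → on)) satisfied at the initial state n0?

Satisfied

States satisfying EG target: {n3, n5, n6}.
States satisfying EF EG target: {n0, n1, n2, n3, n4, n5, n6, n7}.
States satisfying AG (on → EX (¬cold → on)): {n0, n1, n2, n3, n4, n5, n6, n7}.
States satisfying EX AG (on → EX (¬cold → on)): {n0, n1, n2, n3, n4, n5, n6, n7}.
States satisfying EF EG target ∨ EX AG (on → EX (¬cold → on)): {n0, n1, n2, n3, n4, n5, n6, n7}.
n0 ∈ Sat(EF EG target ∨ EX AG (on → EX (¬cold → on))).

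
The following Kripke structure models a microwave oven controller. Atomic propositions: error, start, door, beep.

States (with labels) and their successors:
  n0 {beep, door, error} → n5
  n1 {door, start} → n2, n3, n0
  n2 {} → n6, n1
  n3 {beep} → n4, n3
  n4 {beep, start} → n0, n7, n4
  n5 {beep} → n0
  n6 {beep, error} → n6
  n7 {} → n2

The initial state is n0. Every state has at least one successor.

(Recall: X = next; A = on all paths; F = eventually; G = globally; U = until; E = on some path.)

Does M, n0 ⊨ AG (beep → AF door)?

Holds

States satisfying beep → AF door: {n0, n1, n2, n5, n7}.
States satisfying AG (beep → AF door): {n0, n5}.
Every state reachable from n0 satisfies beep → AF door.
n0 ∈ Sat(AG (beep → AF door)).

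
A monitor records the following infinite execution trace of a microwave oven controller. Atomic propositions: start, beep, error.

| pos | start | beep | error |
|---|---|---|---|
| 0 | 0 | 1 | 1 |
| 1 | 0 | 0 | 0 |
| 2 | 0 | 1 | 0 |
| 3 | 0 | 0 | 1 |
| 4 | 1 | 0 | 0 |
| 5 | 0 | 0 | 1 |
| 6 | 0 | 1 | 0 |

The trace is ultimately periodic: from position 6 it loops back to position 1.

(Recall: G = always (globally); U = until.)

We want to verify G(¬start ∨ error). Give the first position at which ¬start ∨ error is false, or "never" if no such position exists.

4

Check ¬start ∨ error at each position in order: 0 ✓, 1 ✓, 2 ✓, 3 ✓.
At position 4 the labels are {start}, so ¬start ∨ error is false there. This is the first violation.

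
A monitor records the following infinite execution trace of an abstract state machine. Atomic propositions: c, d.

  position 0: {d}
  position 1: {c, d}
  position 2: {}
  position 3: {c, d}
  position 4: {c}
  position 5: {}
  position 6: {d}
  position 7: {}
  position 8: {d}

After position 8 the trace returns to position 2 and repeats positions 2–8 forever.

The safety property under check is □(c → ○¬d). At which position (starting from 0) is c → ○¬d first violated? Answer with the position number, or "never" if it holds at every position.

never

c → ○¬d holds at every position 0..8, and those are all the positions the trace ever visits, so the invariant □(c → ○¬d) is never violated.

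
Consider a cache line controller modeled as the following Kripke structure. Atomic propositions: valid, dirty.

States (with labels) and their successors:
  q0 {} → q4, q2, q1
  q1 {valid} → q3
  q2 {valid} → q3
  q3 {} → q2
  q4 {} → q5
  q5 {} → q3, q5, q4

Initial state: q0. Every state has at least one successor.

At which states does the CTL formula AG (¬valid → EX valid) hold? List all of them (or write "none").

{q1, q2, q3}

States satisfying ¬valid → EX valid: {q0, q1, q2, q3}.
States satisfying AG (¬valid → EX valid): {q1, q2, q3}.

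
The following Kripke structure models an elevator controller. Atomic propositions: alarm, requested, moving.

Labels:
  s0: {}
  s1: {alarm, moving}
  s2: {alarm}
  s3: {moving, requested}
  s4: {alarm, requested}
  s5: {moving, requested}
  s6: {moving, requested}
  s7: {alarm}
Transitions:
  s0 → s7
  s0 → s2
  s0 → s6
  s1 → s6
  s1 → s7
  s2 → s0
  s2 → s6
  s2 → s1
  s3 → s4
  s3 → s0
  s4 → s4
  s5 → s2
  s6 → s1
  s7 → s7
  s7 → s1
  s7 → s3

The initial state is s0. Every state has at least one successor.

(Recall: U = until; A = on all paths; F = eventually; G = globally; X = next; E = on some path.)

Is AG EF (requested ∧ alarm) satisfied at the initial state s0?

Satisfied

States satisfying EF (requested ∧ alarm): {s0, s1, s2, s3, s4, s5, s6, s7}.
States satisfying AG EF (requested ∧ alarm): {s0, s1, s2, s3, s4, s5, s6, s7}.
Every state reachable from s0 satisfies EF (requested ∧ alarm).
s0 ∈ Sat(AG EF (requested ∧ alarm)).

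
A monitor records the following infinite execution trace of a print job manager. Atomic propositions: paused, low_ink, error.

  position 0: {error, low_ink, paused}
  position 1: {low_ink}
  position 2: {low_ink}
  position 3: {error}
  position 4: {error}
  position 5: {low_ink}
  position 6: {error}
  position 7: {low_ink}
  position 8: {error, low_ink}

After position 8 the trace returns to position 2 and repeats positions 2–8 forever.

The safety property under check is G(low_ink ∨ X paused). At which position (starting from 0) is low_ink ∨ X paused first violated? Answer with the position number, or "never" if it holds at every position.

Check low_ink ∨ X paused at each position in order: 0 ✓, 1 ✓, 2 ✓.
At position 3 the labels are {error} and the next position 4 has {error}, so low_ink ∨ X paused is false there. This is the first violation.

3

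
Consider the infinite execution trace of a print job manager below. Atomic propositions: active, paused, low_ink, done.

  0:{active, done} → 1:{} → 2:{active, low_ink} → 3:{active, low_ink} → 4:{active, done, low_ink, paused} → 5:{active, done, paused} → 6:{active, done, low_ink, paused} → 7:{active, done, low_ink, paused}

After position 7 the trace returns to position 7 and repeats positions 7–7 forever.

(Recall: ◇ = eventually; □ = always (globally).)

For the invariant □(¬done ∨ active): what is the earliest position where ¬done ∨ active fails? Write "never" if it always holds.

¬done ∨ active holds at every position 0..7, and those are all the positions the trace ever visits, so the invariant □(¬done ∨ active) is never violated.

never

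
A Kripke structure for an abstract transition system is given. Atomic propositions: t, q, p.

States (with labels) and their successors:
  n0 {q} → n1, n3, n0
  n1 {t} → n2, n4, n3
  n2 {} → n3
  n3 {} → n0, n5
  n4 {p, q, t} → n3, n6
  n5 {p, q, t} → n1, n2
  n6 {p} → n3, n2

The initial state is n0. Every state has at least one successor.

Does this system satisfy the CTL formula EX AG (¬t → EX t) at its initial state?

States satisfying AG (¬t → EX t): ∅.
States satisfying EX AG (¬t → EX t): ∅.
No suitable path/successor from n0 witnesses the formula.
n0 ∉ Sat(EX AG (¬t → EX t)).

Violated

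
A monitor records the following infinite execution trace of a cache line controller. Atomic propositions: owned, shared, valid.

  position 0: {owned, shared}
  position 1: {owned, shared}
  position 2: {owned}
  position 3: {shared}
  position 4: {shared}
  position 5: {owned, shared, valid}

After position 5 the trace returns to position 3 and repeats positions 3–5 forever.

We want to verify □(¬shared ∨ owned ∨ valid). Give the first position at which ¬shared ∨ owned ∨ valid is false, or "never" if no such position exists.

3

Check ¬shared ∨ owned ∨ valid at each position in order: 0 ✓, 1 ✓, 2 ✓.
At position 3 the labels are {shared}, so ¬shared ∨ owned ∨ valid is false there. This is the first violation.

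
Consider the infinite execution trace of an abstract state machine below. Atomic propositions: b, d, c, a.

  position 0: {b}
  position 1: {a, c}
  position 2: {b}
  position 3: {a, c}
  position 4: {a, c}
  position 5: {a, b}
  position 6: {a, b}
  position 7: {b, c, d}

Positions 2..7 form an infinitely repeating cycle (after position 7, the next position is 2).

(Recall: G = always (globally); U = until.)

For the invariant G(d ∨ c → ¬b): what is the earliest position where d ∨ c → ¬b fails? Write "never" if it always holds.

7

Check d ∨ c → ¬b at each position in order: 0 ✓, 1 ✓, 2 ✓, 3 ✓, 4 ✓, 5 ✓, 6 ✓.
At position 7 the labels are {b, c, d}, so d ∨ c → ¬b is false there. This is the first violation.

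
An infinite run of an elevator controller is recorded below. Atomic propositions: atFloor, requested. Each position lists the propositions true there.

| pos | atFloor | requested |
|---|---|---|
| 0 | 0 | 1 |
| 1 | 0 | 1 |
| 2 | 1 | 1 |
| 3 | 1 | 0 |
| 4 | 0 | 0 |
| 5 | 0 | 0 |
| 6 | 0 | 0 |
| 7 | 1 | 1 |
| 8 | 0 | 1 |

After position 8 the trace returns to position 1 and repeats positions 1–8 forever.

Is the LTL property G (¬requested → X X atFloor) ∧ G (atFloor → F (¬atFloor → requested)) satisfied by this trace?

Violated

¬requested → X X atFloor must hold at every position from 0 onward. It fails at position 3, so G (¬requested → X X atFloor) is false.
Positions where ¬requested holds: 3, 4, 5, 6.
Check X X atFloor at each: 3→fails, 4→fails, 5→ok, 6→fails.
atFloor → F (¬atFloor → requested) holds at every position 0..8, and those are all positions ever visited, so G (atFloor → F (¬atFloor → requested)) holds.
Positions where atFloor holds: 2, 3, 7.
Check F (¬atFloor → requested) at each: 2→ok, 3→ok, 7→ok.
At position 0: G (¬requested → X X atFloor) is false; G (atFloor → F (¬atFloor → requested)) is true; so G (¬requested → X X atFloor) ∧ G (atFloor → F (¬atFloor → requested)) is false.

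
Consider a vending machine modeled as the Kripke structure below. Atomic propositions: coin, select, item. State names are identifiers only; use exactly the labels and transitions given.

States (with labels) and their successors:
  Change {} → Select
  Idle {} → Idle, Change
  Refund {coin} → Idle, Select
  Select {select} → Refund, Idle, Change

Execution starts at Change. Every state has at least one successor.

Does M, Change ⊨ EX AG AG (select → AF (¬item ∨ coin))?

Yes

States satisfying AG AG (select → AF (¬item ∨ coin)): {Change, Idle, Refund, Select}.
States satisfying EX AG AG (select → AF (¬item ∨ coin)): {Change, Idle, Refund, Select}.
Change ∈ Sat(EX AG AG (select → AF (¬item ∨ coin))).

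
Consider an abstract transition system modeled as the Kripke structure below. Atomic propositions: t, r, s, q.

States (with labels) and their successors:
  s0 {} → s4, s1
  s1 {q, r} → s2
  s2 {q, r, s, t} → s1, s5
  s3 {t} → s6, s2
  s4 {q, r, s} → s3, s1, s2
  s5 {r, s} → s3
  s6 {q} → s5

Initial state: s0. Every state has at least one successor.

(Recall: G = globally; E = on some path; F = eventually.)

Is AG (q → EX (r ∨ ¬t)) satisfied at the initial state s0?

Satisfied

States satisfying q → EX (r ∨ ¬t): {s0, s1, s2, s3, s4, s5, s6}.
States satisfying AG (q → EX (r ∨ ¬t)): {s0, s1, s2, s3, s4, s5, s6}.
Every state reachable from s0 satisfies q → EX (r ∨ ¬t).
s0 ∈ Sat(AG (q → EX (r ∨ ¬t))).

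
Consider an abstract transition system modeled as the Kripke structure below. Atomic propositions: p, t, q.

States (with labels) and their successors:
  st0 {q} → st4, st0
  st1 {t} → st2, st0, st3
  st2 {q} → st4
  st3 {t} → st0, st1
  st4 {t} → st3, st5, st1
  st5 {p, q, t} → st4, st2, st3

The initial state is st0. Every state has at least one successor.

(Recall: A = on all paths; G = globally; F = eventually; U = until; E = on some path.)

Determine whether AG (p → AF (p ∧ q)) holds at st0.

States satisfying p → AF (p ∧ q): {st0, st1, st2, st3, st4, st5}.
States satisfying AG (p → AF (p ∧ q)): {st0, st1, st2, st3, st4, st5}.
Every state reachable from st0 satisfies p → AF (p ∧ q).
st0 ∈ Sat(AG (p → AF (p ∧ q))).

Holds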